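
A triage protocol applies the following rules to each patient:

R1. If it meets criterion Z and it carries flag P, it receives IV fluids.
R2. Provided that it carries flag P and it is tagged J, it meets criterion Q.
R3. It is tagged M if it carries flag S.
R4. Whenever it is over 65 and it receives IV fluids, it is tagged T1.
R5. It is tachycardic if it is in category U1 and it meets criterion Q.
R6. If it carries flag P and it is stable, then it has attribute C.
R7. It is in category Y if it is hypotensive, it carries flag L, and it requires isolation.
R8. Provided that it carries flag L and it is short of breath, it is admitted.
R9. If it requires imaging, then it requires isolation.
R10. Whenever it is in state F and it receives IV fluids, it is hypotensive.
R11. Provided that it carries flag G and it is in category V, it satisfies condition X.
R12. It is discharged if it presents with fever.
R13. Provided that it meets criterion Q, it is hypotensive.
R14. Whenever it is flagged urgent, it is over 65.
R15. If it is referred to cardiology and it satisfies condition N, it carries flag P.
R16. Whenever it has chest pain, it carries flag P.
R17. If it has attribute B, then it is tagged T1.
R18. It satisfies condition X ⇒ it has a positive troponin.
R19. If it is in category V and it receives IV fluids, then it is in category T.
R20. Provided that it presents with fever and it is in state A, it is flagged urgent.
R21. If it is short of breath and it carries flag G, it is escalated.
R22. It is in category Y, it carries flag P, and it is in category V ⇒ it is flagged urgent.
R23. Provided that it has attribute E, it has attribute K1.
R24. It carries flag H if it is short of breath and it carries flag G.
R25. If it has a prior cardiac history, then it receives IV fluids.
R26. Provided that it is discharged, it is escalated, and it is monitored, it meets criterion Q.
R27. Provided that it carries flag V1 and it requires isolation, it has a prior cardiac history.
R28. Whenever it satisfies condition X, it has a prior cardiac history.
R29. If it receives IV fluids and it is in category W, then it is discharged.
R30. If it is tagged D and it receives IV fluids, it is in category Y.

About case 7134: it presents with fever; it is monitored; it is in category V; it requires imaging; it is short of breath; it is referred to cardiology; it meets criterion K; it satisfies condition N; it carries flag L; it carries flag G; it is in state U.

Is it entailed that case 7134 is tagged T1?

By R9 (it requires imaging): it requires isolation.
By R11 (it carries flag G, it is in category V): it satisfies condition X.
By R12 (it presents with fever): it is discharged.
By R15 (it is referred to cardiology, it satisfies condition N): it carries flag P.
By R21 (it is short of breath, it carries flag G): it is escalated.
By R26 (it is discharged, it is escalated, it is monitored): it meets criterion Q.
By R28 (it satisfies condition X): it has a prior cardiac history.
By R13 (it meets criterion Q): it is hypotensive.
By R25 (it has a prior cardiac history): it receives IV fluids.
By R7 (it is hypotensive, it carries flag L, it requires isolation): it is in category Y.
By R22 (it is in category Y, it carries flag P, it is in category V): it is flagged urgent.
By R14 (it is flagged urgent): it is over 65.
By R4 (it is over 65, it receives IV fluids): it is tagged T1.

Yes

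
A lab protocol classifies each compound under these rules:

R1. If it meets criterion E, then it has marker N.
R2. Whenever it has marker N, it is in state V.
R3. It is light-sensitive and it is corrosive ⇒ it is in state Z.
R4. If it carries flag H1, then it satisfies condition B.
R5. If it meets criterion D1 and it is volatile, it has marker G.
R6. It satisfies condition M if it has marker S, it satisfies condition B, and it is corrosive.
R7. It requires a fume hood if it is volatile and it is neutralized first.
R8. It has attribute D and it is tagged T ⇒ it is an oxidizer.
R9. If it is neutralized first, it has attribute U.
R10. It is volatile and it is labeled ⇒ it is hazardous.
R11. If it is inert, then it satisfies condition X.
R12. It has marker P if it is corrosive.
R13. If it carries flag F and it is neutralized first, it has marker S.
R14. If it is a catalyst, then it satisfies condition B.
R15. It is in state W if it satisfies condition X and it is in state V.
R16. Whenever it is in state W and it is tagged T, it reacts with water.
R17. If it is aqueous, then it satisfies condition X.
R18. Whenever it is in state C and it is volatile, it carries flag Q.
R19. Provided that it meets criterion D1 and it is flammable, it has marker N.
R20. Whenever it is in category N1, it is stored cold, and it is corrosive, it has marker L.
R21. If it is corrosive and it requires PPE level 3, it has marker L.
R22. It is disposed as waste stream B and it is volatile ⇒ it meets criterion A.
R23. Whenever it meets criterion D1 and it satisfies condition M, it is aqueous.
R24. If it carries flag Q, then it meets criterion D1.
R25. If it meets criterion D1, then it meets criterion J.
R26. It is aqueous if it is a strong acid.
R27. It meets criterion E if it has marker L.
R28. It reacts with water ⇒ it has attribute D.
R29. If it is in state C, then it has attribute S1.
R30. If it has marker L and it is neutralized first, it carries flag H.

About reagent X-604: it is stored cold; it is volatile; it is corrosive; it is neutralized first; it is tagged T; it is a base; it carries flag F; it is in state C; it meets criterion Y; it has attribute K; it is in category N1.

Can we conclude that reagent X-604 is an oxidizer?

No

Forward chaining from the given facts derives: requires a fume hood, has attribute U, has marker P, has marker S, carries flag Q, has marker L, meets criterion D1, meets criterion J, meets criterion E, has attribute S1, carries flag H, has marker N, is in state V, has marker G.
The only rule concluding "it is an oxidizer" is R8, which needs "it has attribute D"; that is never established.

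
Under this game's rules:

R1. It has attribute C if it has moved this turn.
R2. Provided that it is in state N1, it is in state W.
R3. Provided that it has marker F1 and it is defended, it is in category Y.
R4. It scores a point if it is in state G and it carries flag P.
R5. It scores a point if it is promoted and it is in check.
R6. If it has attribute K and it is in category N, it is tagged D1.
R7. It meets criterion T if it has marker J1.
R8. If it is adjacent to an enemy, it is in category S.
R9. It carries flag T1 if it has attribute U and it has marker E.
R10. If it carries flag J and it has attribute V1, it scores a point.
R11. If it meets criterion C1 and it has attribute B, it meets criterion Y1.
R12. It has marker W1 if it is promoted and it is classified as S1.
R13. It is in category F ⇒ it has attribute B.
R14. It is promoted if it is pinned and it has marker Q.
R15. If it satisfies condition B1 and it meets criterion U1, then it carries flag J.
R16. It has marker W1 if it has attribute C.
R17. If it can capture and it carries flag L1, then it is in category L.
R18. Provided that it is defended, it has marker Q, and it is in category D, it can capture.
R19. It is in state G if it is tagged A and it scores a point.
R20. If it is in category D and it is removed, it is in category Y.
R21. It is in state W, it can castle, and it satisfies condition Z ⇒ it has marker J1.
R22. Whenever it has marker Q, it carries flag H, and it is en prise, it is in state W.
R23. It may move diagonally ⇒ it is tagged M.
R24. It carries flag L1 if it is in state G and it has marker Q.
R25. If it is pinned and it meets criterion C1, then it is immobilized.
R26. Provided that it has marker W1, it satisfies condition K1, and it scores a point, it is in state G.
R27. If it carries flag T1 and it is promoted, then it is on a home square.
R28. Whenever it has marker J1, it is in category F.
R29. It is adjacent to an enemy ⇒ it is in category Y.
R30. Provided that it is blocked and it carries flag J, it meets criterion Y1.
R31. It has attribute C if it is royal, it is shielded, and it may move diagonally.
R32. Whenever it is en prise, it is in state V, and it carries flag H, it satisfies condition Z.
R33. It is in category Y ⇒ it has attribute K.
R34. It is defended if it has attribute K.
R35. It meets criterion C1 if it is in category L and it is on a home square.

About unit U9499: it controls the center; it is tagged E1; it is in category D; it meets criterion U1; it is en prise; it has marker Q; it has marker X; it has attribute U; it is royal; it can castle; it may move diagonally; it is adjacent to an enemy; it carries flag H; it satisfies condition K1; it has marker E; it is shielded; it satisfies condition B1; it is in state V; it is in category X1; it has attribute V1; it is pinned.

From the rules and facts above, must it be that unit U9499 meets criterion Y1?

Yes

By R9 (it has attribute U, it has marker E): it carries flag T1.
By R14 (it is pinned, it has marker Q): it is promoted.
By R15 (it satisfies condition B1, it meets criterion U1): it carries flag J.
By R22 (it has marker Q, it carries flag H, it is en prise): it is in state W.
By R27 (it carries flag T1, it is promoted): it is on a home square.
By R29 (it is adjacent to an enemy): it is in category Y.
By R31 (it is royal, it is shielded, it may move diagonally): it has attribute C.
By R32 (it is en prise, it is in state V, it carries flag H): it satisfies condition Z.
By R33 (it is in category Y): it has attribute K.
By R34 (it has attribute K): it is defended.
By R10 (it carries flag J, it has attribute V1): it scores a point.
By R16 (it has attribute C): it has marker W1.
By R18 (it is defended, it has marker Q, it is in category D): it can capture.
By R21 (it is in state W, it can castle, it satisfies condition Z): it has marker J1.
By R26 (it has marker W1, it satisfies condition K1, it scores a point): it is in state G.
By R28 (it has marker J1): it is in category F.
By R13 (it is in category F): it has attribute B.
By R24 (it is in state G, it has marker Q): it carries flag L1.
By R17 (it can capture, it carries flag L1): it is in category L.
By R35 (it is in category L, it is on a home square): it meets criterion C1.
By R11 (it meets criterion C1, it has attribute B): it meets criterion Y1.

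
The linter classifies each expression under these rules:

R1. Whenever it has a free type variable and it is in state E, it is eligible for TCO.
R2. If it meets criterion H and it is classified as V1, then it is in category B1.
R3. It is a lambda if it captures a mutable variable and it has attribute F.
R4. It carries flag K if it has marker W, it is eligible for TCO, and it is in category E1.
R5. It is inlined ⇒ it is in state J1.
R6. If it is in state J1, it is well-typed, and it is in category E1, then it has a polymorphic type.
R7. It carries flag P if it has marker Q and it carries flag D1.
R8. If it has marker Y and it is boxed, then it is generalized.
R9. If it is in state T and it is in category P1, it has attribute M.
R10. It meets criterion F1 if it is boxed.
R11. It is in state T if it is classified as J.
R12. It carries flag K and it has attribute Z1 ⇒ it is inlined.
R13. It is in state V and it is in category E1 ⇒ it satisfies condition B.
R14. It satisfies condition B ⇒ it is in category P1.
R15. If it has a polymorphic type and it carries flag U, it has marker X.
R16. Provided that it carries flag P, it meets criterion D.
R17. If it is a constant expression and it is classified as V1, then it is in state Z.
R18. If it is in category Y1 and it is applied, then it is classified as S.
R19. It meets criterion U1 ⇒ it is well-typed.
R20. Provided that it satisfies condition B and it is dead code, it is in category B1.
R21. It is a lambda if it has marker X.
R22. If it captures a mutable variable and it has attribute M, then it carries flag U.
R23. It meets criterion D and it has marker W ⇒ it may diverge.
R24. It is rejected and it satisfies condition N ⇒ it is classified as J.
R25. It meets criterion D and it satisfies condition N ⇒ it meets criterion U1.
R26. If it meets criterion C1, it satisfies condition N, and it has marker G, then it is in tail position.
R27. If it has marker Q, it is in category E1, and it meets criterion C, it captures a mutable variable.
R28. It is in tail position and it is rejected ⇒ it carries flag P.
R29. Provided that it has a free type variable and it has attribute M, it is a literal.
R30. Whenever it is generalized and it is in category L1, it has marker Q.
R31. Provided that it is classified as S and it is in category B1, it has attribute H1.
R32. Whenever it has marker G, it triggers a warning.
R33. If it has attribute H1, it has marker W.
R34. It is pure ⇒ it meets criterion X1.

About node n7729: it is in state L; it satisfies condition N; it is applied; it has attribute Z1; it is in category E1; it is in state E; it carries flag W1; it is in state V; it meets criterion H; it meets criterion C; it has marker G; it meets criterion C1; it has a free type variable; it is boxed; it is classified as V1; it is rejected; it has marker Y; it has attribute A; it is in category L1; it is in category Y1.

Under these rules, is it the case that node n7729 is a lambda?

By R1 (it has a free type variable, it is in state E): it is eligible for TCO.
By R2 (it meets criterion H, it is classified as V1): it is in category B1.
By R8 (it has marker Y, it is boxed): it is generalized.
By R13 (it is in state V, it is in category E1): it satisfies condition B.
By R14 (it satisfies condition B): it is in category P1.
By R18 (it is in category Y1, it is applied): it is classified as S.
By R24 (it is rejected, it satisfies condition N): it is classified as J.
By R26 (it meets criterion C1, it satisfies condition N, it has marker G): it is in tail position.
By R28 (it is in tail position, it is rejected): it carries flag P.
By R30 (it is generalized, it is in category L1): it has marker Q.
By R31 (it is classified as S, it is in category B1): it has attribute H1.
By R33 (it has attribute H1): it has marker W.
By R4 (it has marker W, it is eligible for TCO, it is in category E1): it carries flag K.
By R11 (it is classified as J): it is in state T.
By R12 (it carries flag K, it has attribute Z1): it is inlined.
By R16 (it carries flag P): it meets criterion D.
By R25 (it meets criterion D, it satisfies condition N): it meets criterion U1.
By R27 (it has marker Q, it is in category E1, it meets criterion C): it captures a mutable variable.
By R5 (it is inlined): it is in state J1.
By R9 (it is in state T, it is in category P1): it has attribute M.
By R19 (it meets criterion U1): it is well-typed.
By R22 (it captures a mutable variable, it has attribute M): it carries flag U.
By R6 (it is in state J1, it is well-typed, it is in category E1): it has a polymorphic type.
By R15 (it has a polymorphic type, it carries flag U): it has marker X.
By R21 (it has marker X): it is a lambda.

Yes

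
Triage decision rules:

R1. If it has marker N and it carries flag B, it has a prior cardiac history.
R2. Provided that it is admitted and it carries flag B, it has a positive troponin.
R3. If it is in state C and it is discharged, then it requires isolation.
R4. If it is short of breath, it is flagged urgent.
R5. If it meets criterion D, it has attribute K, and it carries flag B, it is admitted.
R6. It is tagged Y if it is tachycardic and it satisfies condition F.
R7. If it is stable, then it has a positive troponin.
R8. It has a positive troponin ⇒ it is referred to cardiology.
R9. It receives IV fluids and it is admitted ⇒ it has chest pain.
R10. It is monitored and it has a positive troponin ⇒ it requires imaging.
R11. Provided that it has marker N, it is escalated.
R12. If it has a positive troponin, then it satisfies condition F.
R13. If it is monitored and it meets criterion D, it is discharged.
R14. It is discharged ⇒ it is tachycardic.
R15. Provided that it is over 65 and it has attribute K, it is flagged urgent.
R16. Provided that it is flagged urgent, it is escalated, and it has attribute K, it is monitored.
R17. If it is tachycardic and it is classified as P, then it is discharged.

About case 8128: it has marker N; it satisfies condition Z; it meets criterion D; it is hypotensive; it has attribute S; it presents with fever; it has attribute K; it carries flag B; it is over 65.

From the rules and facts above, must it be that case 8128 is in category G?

No

Forward chaining from the given facts derives: has a prior cardiac history, is admitted, is escalated, is flagged urgent, is monitored, has a positive troponin, is referred to cardiology, requires imaging, satisfies condition F, is discharged, is tachycardic, is tagged Y.
No rule has "it is in category G" as its conclusion, and it is not among the given facts.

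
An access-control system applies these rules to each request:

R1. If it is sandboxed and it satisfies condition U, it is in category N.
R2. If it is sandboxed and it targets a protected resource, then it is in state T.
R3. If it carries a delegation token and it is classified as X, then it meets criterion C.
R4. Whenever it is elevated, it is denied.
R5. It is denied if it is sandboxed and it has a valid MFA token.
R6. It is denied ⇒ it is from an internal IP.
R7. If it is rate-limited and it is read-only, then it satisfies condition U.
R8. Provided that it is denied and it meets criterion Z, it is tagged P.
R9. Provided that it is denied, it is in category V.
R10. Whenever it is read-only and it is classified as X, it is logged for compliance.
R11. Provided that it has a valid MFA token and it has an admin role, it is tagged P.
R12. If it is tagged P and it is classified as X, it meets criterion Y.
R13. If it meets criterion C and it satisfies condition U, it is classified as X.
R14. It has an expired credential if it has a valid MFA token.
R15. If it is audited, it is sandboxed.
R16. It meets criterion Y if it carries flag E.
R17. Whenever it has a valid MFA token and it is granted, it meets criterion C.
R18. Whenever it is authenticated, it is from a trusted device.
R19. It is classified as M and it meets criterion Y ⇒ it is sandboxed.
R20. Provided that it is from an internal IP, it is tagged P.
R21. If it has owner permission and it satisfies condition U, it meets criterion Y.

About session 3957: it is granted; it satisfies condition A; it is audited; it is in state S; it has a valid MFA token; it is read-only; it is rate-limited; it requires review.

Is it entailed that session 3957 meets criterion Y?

By R7 (it is rate-limited, it is read-only): it satisfies condition U.
By R15 (it is audited): it is sandboxed.
By R17 (it has a valid MFA token, it is granted): it meets criterion C.
By R5 (it is sandboxed, it has a valid MFA token): it is denied.
By R6 (it is denied): it is from an internal IP.
By R13 (it meets criterion C, it satisfies condition U): it is classified as X.
By R20 (it is from an internal IP): it is tagged P.
By R12 (it is tagged P, it is classified as X): it meets criterion Y.

Yes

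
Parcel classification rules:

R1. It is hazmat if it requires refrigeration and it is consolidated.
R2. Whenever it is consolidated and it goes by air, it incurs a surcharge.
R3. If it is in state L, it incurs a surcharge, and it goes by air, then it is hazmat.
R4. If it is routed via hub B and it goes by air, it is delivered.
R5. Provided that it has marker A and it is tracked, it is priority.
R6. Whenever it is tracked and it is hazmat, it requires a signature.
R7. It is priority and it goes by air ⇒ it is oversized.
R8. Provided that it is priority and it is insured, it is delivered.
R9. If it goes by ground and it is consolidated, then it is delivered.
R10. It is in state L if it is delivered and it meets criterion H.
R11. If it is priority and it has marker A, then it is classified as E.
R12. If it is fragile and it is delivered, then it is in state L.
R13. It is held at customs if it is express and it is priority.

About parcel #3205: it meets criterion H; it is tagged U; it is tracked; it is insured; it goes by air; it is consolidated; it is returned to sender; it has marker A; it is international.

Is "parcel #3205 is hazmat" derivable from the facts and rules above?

Yes

By R2 (it is consolidated, it goes by air): it incurs a surcharge.
By R5 (it has marker A, it is tracked): it is priority.
By R8 (it is priority, it is insured): it is delivered.
By R10 (it is delivered, it meets criterion H): it is in state L.
By R3 (it is in state L, it incurs a surcharge, it goes by air): it is hazmat.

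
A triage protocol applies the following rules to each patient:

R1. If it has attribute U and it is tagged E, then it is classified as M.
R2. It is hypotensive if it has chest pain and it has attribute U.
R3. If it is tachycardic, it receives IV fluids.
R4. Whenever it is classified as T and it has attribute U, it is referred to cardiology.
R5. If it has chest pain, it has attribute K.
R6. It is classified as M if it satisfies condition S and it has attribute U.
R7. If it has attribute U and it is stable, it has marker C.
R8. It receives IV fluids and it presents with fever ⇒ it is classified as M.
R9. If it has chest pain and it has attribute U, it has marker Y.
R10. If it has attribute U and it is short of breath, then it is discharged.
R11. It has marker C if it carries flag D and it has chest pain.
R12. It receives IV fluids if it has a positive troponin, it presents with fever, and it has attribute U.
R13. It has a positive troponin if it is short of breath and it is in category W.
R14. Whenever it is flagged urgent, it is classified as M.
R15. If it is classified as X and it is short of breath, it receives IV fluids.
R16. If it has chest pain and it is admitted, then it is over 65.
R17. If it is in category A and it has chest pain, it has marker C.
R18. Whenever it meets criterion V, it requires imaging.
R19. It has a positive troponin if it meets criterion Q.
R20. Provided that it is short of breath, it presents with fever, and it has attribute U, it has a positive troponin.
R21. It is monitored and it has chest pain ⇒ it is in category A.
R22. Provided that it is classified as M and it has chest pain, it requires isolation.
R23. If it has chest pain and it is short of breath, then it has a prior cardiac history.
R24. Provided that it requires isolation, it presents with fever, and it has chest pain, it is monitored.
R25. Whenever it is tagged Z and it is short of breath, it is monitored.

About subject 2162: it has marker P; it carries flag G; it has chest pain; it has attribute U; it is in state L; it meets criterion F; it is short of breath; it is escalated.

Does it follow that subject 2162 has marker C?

Forward chaining from the given facts derives: is hypotensive, has attribute K, has marker Y, is discharged, has a prior cardiac history.
Rules concluding "it has marker C": R7 needs "it is stable"; R11 needs "it carries flag D"; R17 needs "it is in category A" — none of these are established.

No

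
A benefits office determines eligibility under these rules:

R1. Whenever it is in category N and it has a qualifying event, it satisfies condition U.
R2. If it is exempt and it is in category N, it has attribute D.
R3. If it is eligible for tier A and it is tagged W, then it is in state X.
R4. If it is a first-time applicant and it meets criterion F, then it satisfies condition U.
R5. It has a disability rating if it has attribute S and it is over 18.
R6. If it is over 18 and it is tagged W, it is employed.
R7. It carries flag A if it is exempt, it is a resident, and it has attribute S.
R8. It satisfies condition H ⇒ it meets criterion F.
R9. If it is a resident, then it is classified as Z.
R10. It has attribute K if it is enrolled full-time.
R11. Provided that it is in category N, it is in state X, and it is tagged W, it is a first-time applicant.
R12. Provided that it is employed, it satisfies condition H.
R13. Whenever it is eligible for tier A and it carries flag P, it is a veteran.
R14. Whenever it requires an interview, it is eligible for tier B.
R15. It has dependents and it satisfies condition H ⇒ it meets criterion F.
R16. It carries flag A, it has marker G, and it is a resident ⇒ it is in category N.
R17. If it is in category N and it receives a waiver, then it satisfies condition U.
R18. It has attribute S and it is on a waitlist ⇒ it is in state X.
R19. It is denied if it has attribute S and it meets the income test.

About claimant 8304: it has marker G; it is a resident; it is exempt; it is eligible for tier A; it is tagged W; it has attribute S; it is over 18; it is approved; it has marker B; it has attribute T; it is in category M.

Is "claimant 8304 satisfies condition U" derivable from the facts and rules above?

Yes

By R3 (it is eligible for tier A, it is tagged W): it is in state X.
By R6 (it is over 18, it is tagged W): it is employed.
By R7 (it is exempt, it is a resident, it has attribute S): it carries flag A.
By R12 (it is employed): it satisfies condition H.
By R16 (it carries flag A, it has marker G, it is a resident): it is in category N.
By R8 (it satisfies condition H): it meets criterion F.
By R11 (it is in category N, it is in state X, it is tagged W): it is a first-time applicant.
By R4 (it is a first-time applicant, it meets criterion F): it satisfies condition U.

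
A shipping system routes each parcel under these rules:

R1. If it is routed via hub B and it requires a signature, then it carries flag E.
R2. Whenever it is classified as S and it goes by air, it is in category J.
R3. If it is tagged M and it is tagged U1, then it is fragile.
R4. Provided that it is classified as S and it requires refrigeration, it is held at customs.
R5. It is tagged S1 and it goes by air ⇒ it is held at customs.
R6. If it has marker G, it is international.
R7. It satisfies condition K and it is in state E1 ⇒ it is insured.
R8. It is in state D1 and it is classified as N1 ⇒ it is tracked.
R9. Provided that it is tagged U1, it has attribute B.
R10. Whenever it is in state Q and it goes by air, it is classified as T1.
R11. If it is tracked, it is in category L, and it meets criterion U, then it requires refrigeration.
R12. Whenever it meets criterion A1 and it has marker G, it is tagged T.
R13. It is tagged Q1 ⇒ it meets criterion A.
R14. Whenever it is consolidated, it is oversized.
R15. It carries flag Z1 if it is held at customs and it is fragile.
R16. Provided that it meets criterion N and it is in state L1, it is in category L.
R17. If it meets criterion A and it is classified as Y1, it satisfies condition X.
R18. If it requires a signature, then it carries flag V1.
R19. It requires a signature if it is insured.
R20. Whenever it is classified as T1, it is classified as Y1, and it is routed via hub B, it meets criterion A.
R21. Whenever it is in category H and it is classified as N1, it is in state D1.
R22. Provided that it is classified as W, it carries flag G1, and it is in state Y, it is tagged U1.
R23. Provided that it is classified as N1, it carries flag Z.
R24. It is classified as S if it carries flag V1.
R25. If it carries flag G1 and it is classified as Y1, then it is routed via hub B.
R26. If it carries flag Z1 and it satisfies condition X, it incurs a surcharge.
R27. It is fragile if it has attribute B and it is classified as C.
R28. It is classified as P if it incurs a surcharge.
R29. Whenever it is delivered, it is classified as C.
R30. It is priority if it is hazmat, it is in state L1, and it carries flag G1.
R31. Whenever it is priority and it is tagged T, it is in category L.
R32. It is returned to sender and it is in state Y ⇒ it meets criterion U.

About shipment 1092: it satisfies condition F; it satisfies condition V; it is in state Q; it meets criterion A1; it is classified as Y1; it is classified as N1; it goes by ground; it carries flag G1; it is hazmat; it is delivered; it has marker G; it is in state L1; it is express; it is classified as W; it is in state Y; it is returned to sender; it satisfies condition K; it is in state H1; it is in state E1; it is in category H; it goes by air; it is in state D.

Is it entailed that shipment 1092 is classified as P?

By R7 (it satisfies condition K, it is in state E1): it is insured.
By R10 (it is in state Q, it goes by air): it is classified as T1.
By R12 (it meets criterion A1, it has marker G): it is tagged T.
By R19 (it is insured): it requires a signature.
By R21 (it is in category H, it is classified as N1): it is in state D1.
By R22 (it is classified as W, it carries flag G1, it is in state Y): it is tagged U1.
By R25 (it carries flag G1, it is classified as Y1): it is routed via hub B.
By R29 (it is delivered): it is classified as C.
By R30 (it is hazmat, it is in state L1, it carries flag G1): it is priority.
By R31 (it is priority, it is tagged T): it is in category L.
By R32 (it is returned to sender, it is in state Y): it meets criterion U.
By R8 (it is in state D1, it is classified as N1): it is tracked.
By R9 (it is tagged U1): it has attribute B.
By R11 (it is tracked, it is in category L, it meets criterion U): it requires refrigeration.
By R18 (it requires a signature): it carries flag V1.
By R20 (it is classified as T1, it is classified as Y1, it is routed via hub B): it meets criterion A.
By R24 (it carries flag V1): it is classified as S.
By R27 (it has attribute B, it is classified as C): it is fragile.
By R4 (it is classified as S, it requires refrigeration): it is held at customs.
By R15 (it is held at customs, it is fragile): it carries flag Z1.
By R17 (it meets criterion A, it is classified as Y1): it satisfies condition X.
By R26 (it carries flag Z1, it satisfies condition X): it incurs a surcharge.
By R28 (it incurs a surcharge): it is classified as P.

Yes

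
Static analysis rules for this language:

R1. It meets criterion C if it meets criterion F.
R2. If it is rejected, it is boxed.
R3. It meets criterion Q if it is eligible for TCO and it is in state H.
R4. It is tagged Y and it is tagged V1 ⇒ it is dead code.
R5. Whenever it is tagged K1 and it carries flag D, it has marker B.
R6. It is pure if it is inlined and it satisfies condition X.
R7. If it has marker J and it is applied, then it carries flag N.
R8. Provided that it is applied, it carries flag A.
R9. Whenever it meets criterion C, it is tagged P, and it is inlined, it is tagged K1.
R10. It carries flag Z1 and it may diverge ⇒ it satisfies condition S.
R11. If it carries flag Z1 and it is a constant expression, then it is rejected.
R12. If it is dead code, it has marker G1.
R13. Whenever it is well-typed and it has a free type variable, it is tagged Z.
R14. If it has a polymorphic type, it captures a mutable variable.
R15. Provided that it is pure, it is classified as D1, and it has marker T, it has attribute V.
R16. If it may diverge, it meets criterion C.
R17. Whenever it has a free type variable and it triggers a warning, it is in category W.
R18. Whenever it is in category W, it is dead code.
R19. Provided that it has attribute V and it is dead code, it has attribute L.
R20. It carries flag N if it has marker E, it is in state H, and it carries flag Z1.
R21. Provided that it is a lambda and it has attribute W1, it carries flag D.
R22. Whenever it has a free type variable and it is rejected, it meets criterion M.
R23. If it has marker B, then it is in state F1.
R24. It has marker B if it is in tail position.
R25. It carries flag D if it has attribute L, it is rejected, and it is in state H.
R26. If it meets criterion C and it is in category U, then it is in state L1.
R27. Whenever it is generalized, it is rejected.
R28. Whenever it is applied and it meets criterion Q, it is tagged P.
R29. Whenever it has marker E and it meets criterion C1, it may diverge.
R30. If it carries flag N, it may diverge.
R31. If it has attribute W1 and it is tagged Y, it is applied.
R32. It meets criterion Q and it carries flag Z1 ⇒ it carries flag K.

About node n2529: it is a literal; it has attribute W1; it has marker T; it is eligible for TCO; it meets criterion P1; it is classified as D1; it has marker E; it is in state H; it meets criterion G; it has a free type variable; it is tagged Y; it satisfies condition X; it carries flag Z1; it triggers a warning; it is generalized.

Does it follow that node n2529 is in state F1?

Forward chaining from the given facts derives: meets criterion Q, is in category W, is dead code, carries flag N, is rejected, may diverge, is applied, carries flag K, is boxed, carries flag A, satisfies condition S, has marker G1, meets criterion C, meets criterion M, is tagged P.
The only rule concluding "it is in state F1" is R23, which needs "it has marker B"; that is never established.

No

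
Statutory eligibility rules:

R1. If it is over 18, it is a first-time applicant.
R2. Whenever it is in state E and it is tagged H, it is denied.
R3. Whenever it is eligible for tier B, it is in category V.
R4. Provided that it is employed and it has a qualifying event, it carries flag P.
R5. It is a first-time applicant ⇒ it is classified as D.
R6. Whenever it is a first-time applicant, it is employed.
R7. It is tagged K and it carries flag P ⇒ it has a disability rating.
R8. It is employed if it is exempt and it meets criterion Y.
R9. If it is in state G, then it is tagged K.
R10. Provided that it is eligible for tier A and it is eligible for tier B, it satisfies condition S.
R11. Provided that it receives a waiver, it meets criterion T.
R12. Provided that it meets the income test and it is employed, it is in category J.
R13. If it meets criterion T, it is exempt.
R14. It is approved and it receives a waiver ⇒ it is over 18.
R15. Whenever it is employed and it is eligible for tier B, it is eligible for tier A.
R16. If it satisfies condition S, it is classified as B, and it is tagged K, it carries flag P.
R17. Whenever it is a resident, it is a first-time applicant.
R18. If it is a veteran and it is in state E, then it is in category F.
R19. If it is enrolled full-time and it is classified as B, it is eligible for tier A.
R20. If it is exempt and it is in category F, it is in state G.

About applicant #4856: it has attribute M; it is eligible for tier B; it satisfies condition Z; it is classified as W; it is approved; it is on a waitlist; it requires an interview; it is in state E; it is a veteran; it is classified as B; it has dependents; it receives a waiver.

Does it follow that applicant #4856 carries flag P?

Yes

By R11 (it receives a waiver): it meets criterion T.
By R13 (it meets criterion T): it is exempt.
By R14 (it is approved, it receives a waiver): it is over 18.
By R18 (it is a veteran, it is in state E): it is in category F.
By R20 (it is exempt, it is in category F): it is in state G.
By R1 (it is over 18): it is a first-time applicant.
By R6 (it is a first-time applicant): it is employed.
By R9 (it is in state G): it is tagged K.
By R15 (it is employed, it is eligible for tier B): it is eligible for tier A.
By R10 (it is eligible for tier A, it is eligible for tier B): it satisfies condition S.
By R16 (it satisfies condition S, it is classified as B, it is tagged K): it carries flag P.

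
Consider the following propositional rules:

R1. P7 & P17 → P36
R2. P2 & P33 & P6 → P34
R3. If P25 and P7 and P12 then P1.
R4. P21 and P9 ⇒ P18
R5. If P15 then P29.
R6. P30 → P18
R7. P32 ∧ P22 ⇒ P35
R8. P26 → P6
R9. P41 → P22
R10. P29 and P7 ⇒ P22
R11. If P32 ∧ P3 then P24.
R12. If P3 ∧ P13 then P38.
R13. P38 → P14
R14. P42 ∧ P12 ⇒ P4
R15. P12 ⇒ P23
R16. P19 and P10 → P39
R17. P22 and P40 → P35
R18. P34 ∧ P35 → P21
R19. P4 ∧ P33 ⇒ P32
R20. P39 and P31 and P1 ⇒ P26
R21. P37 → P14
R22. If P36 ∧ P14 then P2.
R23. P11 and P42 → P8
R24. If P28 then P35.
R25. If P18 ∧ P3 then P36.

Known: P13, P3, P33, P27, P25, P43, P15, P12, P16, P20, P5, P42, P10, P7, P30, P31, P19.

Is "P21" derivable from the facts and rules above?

P1  (by R3: P25, P7, P12)
P29  (by R5: P15)
P18  (by R6: P30)
P22  (by R10: P29, P7)
P38  (by R12: P3, P13)
P14  (by R13: P38)
P4  (by R14: P42, P12)
P39  (by R16: P19, P10)
P32  (by R19: P4, P33)
P26  (by R20: P39, P31, P1)
P36  (by R25: P18, P3)
P35  (by R7: P32, P22)
P6  (by R8: P26)
P2  (by R22: P36, P14)
P34  (by R2: P2, P33, P6)
P21  (by R18: P34, P35)

Yes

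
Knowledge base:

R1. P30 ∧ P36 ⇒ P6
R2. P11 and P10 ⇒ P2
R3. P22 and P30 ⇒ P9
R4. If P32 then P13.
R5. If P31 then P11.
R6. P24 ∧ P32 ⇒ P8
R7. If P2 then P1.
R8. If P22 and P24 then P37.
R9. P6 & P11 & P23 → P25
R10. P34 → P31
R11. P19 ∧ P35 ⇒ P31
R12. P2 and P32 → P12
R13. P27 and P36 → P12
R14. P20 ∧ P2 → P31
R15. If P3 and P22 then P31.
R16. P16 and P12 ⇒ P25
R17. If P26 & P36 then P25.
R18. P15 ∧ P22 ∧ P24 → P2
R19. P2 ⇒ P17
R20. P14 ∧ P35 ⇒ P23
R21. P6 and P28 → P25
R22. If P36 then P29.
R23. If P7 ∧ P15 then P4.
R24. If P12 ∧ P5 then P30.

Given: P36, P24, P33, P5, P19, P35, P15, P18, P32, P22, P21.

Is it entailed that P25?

Forward chaining from the given facts derives: P13, P8, P37, P31, P2, P17, P29, P11, P1, P12, P30, P6, P9.
Rules concluding P25: R9 needs P23; R16 needs P16; R17 needs P26; R21 needs P28 — none of these are established.

No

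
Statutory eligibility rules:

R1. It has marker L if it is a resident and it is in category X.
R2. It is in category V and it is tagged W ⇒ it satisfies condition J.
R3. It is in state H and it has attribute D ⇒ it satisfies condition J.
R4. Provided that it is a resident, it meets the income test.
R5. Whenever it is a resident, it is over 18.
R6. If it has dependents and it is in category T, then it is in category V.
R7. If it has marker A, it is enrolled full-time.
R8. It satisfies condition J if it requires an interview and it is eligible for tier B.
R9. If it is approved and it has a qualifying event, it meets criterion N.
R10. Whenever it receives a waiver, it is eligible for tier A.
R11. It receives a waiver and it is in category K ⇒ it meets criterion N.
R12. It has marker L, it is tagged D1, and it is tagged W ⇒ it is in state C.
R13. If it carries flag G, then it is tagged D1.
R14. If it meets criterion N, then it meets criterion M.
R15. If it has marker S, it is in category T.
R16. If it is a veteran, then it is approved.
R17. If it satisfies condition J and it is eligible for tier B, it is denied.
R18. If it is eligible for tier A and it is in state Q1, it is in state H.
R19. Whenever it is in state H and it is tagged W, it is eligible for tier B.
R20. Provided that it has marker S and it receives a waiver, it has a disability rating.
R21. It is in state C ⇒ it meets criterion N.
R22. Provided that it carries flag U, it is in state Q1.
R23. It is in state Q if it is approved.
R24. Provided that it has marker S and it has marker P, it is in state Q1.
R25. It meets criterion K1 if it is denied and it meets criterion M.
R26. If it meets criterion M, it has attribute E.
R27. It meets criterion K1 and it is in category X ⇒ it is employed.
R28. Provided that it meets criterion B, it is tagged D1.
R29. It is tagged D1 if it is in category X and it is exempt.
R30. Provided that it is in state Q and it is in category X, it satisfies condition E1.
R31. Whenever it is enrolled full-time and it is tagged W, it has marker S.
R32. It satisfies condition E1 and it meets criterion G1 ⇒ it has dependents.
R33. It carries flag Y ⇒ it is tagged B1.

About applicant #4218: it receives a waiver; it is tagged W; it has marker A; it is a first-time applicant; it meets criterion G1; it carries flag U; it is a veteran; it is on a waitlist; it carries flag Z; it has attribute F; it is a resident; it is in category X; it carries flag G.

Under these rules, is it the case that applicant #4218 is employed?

Yes

By R1 (it is a resident, it is in category X): it has marker L.
By R7 (it has marker A): it is enrolled full-time.
By R10 (it receives a waiver): it is eligible for tier A.
By R13 (it carries flag G): it is tagged D1.
By R16 (it is a veteran): it is approved.
By R22 (it carries flag U): it is in state Q1.
By R23 (it is approved): it is in state Q.
By R30 (it is in state Q, it is in category X): it satisfies condition E1.
By R31 (it is enrolled full-time, it is tagged W): it has marker S.
By R32 (it satisfies condition E1, it meets criterion G1): it has dependents.
By R12 (it has marker L, it is tagged D1, it is tagged W): it is in state C.
By R15 (it has marker S): it is in category T.
By R18 (it is eligible for tier A, it is in state Q1): it is in state H.
By R19 (it is in state H, it is tagged W): it is eligible for tier B.
By R21 (it is in state C): it meets criterion N.
By R6 (it has dependents, it is in category T): it is in category V.
By R14 (it meets criterion N): it meets criterion M.
By R2 (it is in category V, it is tagged W): it satisfies condition J.
By R17 (it satisfies condition J, it is eligible for tier B): it is denied.
By R25 (it is denied, it meets criterion M): it meets criterion K1.
By R27 (it meets criterion K1, it is in category X): it is employed.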